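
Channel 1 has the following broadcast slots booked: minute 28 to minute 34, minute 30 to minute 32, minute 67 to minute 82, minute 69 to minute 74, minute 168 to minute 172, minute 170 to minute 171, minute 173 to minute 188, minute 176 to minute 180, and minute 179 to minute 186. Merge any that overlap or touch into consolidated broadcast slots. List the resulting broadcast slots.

minute 30 to minute 32 overlaps/touches minute 28 to minute 34 → extend to minute 28 to minute 34.
minute 67 to minute 82 is disjoint → start new block.
minute 69 to minute 74 overlaps/touches minute 67 to minute 82 → extend to minute 67 to minute 82.
minute 168 to minute 172 is disjoint → start new block.
minute 170 to minute 171 overlaps/touches minute 168 to minute 172 → extend to minute 168 to minute 172.
minute 173 to minute 188 is disjoint → start new block.
minute 176 to minute 180 overlaps/touches minute 173 to minute 188 → extend to minute 173 to minute 188.
minute 179 to minute 186 overlaps/touches minute 173 to minute 188 → extend to minute 173 to minute 188.

minute 28 to minute 34, minute 67 to minute 82, minute 168 to minute 172, minute 173 to minute 188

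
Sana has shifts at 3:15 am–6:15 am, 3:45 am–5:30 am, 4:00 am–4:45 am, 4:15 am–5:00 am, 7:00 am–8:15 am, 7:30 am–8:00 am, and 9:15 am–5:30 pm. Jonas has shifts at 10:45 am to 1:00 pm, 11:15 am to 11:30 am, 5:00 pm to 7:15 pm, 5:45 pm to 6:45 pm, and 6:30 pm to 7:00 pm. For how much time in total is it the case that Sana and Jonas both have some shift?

2 h 45 min

A, merged: 3:15 am–6:15 am, 7:00 am–8:15 am, 9:15 am–5:30 pm.
B, merged: 10:45 am–1:00 pm, 5:00 pm–7:15 pm.
A ∩ B = 10:45 am–1:00 pm, 5:00 pm–5:30 pm.
Total: 2 h 15 min + 30 min = 2 h 45 min.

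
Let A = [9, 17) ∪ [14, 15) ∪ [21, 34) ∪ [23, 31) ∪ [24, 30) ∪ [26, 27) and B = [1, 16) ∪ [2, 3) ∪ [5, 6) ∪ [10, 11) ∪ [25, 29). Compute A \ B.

First set merges to [9, 17), [21, 34).
Second set merges to [1, 16), [25, 29).
[9, 17) with B removed leaves [16, 17).
[21, 34) with B removed leaves [21, 25), [29, 34).

[16, 17) ∪ [21, 25) ∪ [29, 34)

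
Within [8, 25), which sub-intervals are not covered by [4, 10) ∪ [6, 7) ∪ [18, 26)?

[10, 18)

After merging, the occupied span is [4, 10), [18, 26).
Gaps within [8, 25): [10, 18).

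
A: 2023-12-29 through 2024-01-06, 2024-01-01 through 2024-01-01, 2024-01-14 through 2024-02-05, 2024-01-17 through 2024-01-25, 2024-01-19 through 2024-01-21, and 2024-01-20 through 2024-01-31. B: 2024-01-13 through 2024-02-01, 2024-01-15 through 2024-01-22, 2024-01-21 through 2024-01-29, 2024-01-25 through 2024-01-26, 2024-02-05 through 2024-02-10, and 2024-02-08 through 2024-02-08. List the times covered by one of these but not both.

2023-12-29 through 2024-01-06, 2024-01-13 through 2024-01-13, 2024-02-02 through 2024-02-04, 2024-02-06 through 2024-02-10

Merge the first list: 2023-12-29 through 2024-01-06, 2024-01-14 through 2024-02-05.
Merge the second list: 2024-01-13 through 2024-02-01, 2024-02-05 through 2024-02-10.
A \ B = 2023-12-29 through 2024-01-06, 2024-02-02 through 2024-02-04.
B \ A = 2024-01-13 through 2024-01-13, 2024-02-06 through 2024-02-10.
Union of the two gives the symmetric difference.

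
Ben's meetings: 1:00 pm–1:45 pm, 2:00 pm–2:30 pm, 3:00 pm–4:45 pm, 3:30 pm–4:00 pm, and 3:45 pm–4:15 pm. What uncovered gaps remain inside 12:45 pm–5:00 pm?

After merging, the occupied span is 1:00 pm–1:45 pm, 2:00 pm–2:30 pm, 3:00 pm–4:45 pm.
Complement within 12:45 pm–5:00 pm: 12:45 pm–1:00 pm, 1:45 pm–2:00 pm, 2:30 pm–3:00 pm, 4:45 pm–5:00 pm.

12:45 pm–1:00 pm, 1:45 pm–2:00 pm, 2:30 pm–3:00 pm, 4:45 pm–5:00 pm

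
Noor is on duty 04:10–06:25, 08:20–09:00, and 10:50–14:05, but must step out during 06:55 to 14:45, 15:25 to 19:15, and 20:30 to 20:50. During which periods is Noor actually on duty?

04:10-06:25: no B overlap → unchanged.
08:20-09:00: fully covered by B → removed.
10:50-14:05: fully covered by B → removed.

04:10-06:25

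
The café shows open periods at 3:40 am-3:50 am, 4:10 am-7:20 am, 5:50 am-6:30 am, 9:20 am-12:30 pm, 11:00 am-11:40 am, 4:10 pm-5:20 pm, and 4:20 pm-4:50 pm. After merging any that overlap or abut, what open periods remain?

3:40 am–3:50 am, 4:10 am–7:20 am, 9:20 am–12:30 pm, 4:10 pm–5:20 pm

4:10 am–7:20 am is disjoint → start new block.
5:50 am–6:30 am overlaps/touches 4:10 am–7:20 am → extend to 4:10 am–7:20 am.
9:20 am–12:30 pm is disjoint → start new block.
11:00 am–11:40 am overlaps/touches 9:20 am–12:30 pm → extend to 9:20 am–12:30 pm.
4:10 pm–5:20 pm is disjoint → start new block.
4:20 pm–4:50 pm overlaps/touches 4:10 pm–5:20 pm → extend to 4:10 pm–5:20 pm.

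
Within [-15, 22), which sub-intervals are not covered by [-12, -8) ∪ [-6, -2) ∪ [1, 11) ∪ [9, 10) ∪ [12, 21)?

[-15, -12) ∪ [-8, -6) ∪ [-2, 1) ∪ [11, 12) ∪ [21, 22)

Covered (merged): [-12, -8), [-6, -2), [1, 11), [12, 21).
Gaps within [-15, 22): [-15, -12), [-8, -6), [-2, 1), [11, 12), [21, 22).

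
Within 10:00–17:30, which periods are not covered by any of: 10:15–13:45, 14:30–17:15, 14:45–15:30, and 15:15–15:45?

10:00–10:15, 13:45–14:30, 17:15–17:30

Covered (merged): 10:15–13:45, 14:30–17:15.
Complement within 10:00–17:30: 10:00–10:15, 13:45–14:30, 17:15–17:30.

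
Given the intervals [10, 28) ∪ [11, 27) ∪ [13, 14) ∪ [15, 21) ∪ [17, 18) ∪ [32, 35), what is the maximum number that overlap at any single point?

4

Walk the sorted start/end points keeping a running depth.
The depth first hits 4 at 17.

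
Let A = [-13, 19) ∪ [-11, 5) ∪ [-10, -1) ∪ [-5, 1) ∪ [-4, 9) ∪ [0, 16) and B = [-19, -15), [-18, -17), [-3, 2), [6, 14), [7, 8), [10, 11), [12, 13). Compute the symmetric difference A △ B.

[-19, -15) ∪ [-13, -3) ∪ [2, 6) ∪ [14, 19)

Merge the first list: [-13, 19).
Merge the second list: [-19, -15), [-3, 2), [6, 14).
A but not B: [-13, -3), [2, 6), [14, 19).
B but not A: [-19, -15).
Combining gives A △ B.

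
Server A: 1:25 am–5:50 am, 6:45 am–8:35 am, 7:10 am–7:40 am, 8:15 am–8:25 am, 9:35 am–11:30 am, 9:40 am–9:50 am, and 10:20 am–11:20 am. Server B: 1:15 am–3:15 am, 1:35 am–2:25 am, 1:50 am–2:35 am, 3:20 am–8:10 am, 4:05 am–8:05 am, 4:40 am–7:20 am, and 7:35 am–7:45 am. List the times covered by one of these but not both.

A, merged: 1:25 am–5:50 am, 6:45 am–8:35 am, 9:35 am–11:30 am.
B, merged: 1:15 am–3:15 am, 3:20 am–8:10 am.
Only in the first: 3:15 am–3:20 am, 8:10 am–8:35 am, 9:35 am–11:30 am.
Only in the second: 1:15 am–1:25 am, 5:50 am–6:45 am.
Together these are the periods covered by exactly one.

1:15 am–1:25 am, 3:15 am–3:20 am, 5:50 am–6:45 am, 8:10 am–8:35 am, 9:35 am–11:30 am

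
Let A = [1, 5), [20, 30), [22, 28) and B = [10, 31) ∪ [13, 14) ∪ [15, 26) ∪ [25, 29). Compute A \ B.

First set merges to [1, 5), [20, 30).
Second set merges to [10, 31).
[1, 5) is untouched.
[20, 30) lies entirely inside B → drops out.

[1, 5)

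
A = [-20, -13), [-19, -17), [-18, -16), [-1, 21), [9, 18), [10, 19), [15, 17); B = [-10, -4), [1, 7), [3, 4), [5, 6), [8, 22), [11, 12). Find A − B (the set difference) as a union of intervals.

A, merged: [-20, -13), [-1, 21).
B, merged: [-10, -4), [1, 7), [8, 22).
[-20, -13) is untouched.
[-1, 21) with B removed leaves [-1, 1), [7, 8).

[-20, -13) ∪ [-1, 1) ∪ [7, 8)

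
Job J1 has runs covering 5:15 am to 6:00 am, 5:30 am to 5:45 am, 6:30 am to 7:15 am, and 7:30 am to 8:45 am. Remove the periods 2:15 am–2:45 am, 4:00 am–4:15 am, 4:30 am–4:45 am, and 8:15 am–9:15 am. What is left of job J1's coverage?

Merge the first list: 5:15 am–6:00 am, 6:30 am–7:15 am, 7:30 am–8:45 am.
5:15 am–6:00 am is untouched.
6:30 am–7:15 am is untouched.
7:30 am–8:45 am with B removed leaves 7:30 am–8:15 am.

5:15 am–6:00 am, 6:30 am–7:15 am, 7:30 am–8:15 am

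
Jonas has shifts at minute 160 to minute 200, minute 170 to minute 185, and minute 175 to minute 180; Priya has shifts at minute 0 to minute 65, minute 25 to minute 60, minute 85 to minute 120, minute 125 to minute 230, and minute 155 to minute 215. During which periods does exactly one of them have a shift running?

minute 0 to minute 65, minute 85 to minute 120, minute 125 to minute 160, minute 200 to minute 230

First set merges to minute 160 to minute 200.
Second set merges to minute 0 to minute 65, minute 85 to minute 120, minute 125 to minute 230.
A but not B: none.
B but not A: minute 0 to minute 65, minute 85 to minute 120, minute 125 to minute 160, minute 200 to minute 230.
Combining gives A △ B.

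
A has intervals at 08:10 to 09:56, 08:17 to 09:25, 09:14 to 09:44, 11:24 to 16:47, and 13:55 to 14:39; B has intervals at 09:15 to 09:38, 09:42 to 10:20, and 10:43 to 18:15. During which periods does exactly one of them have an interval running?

First set merges to 08:10–09:56, 11:24–16:47.
A \ B = 08:10–09:15, 09:38–09:42.
B \ A = 09:56–10:20, 10:43–11:24, 16:47–18:15.
Union of the two gives the symmetric difference.

08:10–09:15, 09:38–09:42, 09:56–10:20, 10:43–11:24, 16:47–18:15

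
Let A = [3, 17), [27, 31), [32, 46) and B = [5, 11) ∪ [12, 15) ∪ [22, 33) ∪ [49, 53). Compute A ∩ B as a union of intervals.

[3, 17) ∩ B → [5, 11), [12, 15).
[27, 31) ∩ B → [27, 31).
[32, 46) ∩ B → [32, 33).

[5, 11) ∪ [12, 15) ∪ [27, 31) ∪ [32, 33)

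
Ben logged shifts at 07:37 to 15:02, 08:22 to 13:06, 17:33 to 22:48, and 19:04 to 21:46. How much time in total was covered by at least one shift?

12 h 40 min

Merged: 07:37-15:02, 17:33-22:48.
Lengths: 7 h 25 min + 5 h 15 min = 12 h 40 min.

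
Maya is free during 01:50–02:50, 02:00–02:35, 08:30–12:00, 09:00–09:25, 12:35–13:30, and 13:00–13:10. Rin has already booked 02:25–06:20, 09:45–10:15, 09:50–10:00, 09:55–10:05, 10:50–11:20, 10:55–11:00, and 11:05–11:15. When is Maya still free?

A, merged: 01:50–02:50, 08:30–12:00, 12:35–13:30.
B, merged: 02:25–06:20, 09:45–10:15, 10:50–11:20.
01:50–02:50 \ B = 01:50–02:25.
08:30–12:00 \ B = 08:30–09:45, 10:15–10:50, 11:20–12:00.
12:35–13:30: nothing removed.

01:50–02:25, 08:30–09:45, 10:15–10:50, 11:20–12:00, 12:35–13:30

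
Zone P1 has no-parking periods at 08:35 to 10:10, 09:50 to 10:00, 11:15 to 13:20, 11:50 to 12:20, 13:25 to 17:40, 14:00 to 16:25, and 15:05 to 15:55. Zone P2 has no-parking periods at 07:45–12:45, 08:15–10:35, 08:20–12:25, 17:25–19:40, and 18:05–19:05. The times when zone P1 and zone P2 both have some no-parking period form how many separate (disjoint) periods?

3

A, merged: 08:35-10:10, 11:15-13:20, 13:25-17:40.
B, merged: 07:45-12:45, 17:25-19:40.
A ∩ B = 08:35-10:10, 11:15-12:45, 17:25-17:40.
That is 3 disjoint pieces.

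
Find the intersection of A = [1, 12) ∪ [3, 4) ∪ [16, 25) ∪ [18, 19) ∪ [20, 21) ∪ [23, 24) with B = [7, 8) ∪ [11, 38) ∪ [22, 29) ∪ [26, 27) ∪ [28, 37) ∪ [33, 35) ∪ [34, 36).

Merge the first list: [1, 12), [16, 25).
Merge the second list: [7, 8), [11, 38).
[1, 12) ∩ B → [7, 8), [11, 12).
[16, 25) ∩ B → [16, 25).

[7, 8) ∪ [11, 12) ∪ [16, 25)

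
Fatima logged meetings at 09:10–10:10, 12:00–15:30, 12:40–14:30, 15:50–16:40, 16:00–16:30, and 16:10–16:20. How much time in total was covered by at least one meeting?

5 h 20 min

Merged: 09:10–10:10, 12:00–15:30, 15:50–16:40.
Lengths: 1 h + 3 h 30 min + 50 min = 5 h 20 min.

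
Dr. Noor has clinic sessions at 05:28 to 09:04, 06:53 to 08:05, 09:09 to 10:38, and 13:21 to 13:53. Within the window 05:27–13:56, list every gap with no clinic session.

05:27–05:28, 09:04–09:09, 10:38–13:21, 13:53–13:56

Covered (merged): 05:28–09:04, 09:09–10:38, 13:21–13:53.
Gaps within 05:27–13:56: 05:27–05:28, 09:04–09:09, 10:38–13:21, 13:53–13:56.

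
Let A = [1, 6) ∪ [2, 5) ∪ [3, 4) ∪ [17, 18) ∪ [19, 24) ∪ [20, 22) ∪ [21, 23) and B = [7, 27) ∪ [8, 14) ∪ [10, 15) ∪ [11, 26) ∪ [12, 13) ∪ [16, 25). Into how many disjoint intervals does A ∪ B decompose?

Merge the first list: [1, 6), [17, 18), [19, 24).
Merge the second list: [7, 27).
A ∪ B = [1, 6), [7, 27).
That is 2 disjoint pieces.

2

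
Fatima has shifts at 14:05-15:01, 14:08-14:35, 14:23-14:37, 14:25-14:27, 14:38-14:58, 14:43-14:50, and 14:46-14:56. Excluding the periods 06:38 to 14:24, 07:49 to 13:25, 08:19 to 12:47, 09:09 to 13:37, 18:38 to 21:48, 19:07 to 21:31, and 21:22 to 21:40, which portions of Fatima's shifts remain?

Merge the first list: 14:05–15:01.
Merge the second list: 06:38–14:24, 18:38–21:48.
14:05–15:01 \ B = 14:24–15:01.

14:24–15:01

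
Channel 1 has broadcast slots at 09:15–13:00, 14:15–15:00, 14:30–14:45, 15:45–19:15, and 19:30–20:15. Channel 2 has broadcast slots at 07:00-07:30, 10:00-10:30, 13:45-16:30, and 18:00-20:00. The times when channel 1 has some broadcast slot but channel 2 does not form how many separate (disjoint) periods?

A, merged: 09:15–13:00, 14:15–15:00, 15:45–19:15, 19:30–20:15.
A \ B = 09:15–10:00, 10:30–13:00, 16:30–18:00, 20:00–20:15.
That is 4 disjoint pieces.

4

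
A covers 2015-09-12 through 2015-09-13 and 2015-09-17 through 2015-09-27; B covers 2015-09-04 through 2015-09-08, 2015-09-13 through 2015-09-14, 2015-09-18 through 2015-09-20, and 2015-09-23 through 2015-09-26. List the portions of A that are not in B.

2015-09-12 through 2015-09-12, 2015-09-17 through 2015-09-17, 2015-09-21 through 2015-09-22, 2015-09-27 through 2015-09-27

2015-09-12 through 2015-09-13 \ B = 2015-09-12 through 2015-09-12.
2015-09-17 through 2015-09-27 \ B = 2015-09-17 through 2015-09-17, 2015-09-21 through 2015-09-22, 2015-09-27 through 2015-09-27.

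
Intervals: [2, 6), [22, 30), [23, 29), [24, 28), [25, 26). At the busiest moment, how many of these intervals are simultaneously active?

4

At 25, 4 of the intervals are simultaneously active.
No point has more.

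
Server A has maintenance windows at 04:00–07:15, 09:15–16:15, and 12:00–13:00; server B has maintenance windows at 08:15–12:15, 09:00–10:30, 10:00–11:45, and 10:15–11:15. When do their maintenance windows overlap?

09:15–12:15

A, merged: 04:00–07:15, 09:15–16:15.
B, merged: 08:15–12:15.
04:00–07:15 falls entirely outside B.
09:15–16:15 overlaps B on 09:15–12:15.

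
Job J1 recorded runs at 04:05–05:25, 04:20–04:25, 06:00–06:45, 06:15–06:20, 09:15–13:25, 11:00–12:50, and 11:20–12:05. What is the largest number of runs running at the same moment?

3

Sweep endpoints in order; track running count of active intervals.
Peak of 3 reached at 11:20.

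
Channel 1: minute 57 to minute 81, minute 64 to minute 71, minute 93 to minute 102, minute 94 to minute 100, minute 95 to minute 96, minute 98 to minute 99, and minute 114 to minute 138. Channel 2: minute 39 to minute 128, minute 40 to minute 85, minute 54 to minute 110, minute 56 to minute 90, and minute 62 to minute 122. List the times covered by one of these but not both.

minute 39 to minute 57, minute 81 to minute 93, minute 102 to minute 114, minute 128 to minute 138

A, merged: minute 57 to minute 81, minute 93 to minute 102, minute 114 to minute 138.
B, merged: minute 39 to minute 128.
Only in the first: minute 128 to minute 138.
Only in the second: minute 39 to minute 57, minute 81 to minute 93, minute 102 to minute 114.
Together these are the periods covered by exactly one.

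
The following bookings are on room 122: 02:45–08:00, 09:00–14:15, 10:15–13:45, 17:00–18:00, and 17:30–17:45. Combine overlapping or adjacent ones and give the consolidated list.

09:00–14:15 is disjoint → start new block.
10:15–13:45 overlaps/touches 09:00–14:15 → extend to 09:00–14:15.
17:00–18:00 is disjoint → start new block.
17:30–17:45 overlaps/touches 17:00–18:00 → extend to 17:00–18:00.

02:45–08:00, 09:00–14:15, 17:00–18:00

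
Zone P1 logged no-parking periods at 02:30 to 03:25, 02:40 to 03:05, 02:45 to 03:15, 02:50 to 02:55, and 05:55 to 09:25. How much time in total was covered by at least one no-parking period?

4 h 25 min

Merged: 02:30–03:25, 05:55–09:25.
Lengths: 55 min + 3 h 30 min = 4 h 25 min.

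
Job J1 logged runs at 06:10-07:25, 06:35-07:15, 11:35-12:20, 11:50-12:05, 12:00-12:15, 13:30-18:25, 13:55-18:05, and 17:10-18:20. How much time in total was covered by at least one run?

Merged: 06:10-07:25, 11:35-12:20, 13:30-18:25.
Lengths: 1 h 15 min + 45 min + 4 h 55 min = 6 h 55 min.

6 h 55 min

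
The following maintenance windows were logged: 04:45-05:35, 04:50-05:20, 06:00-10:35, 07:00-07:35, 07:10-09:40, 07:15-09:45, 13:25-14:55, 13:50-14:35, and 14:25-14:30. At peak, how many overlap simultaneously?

4

Sweep endpoints in order; track running count of active intervals.
Peak of 4 reached at 07:15.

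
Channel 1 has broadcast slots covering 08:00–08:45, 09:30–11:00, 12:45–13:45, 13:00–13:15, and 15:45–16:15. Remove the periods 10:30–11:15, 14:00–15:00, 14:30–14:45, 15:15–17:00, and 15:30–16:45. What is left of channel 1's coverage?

A, merged: 08:00–08:45, 09:30–11:00, 12:45–13:45, 15:45–16:15.
B, merged: 10:30–11:15, 14:00–15:00, 15:15–17:00.
08:00–08:45 is untouched.
09:30–11:00 with B removed leaves 09:30–10:30.
12:45–13:45 is untouched.
15:45–16:15 lies entirely inside B → drops out.

08:00–08:45, 09:30–10:30, 12:45–13:45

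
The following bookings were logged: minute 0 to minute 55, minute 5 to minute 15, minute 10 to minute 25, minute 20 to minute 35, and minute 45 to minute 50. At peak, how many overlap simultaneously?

Walk the sorted start/end points keeping a running depth.
The depth first hits 3 at minute 10.

3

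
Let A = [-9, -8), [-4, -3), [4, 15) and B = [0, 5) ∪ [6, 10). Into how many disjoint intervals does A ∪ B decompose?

3

A ∪ B = [-9, -8), [-4, -3), [0, 15).
That is 3 disjoint pieces.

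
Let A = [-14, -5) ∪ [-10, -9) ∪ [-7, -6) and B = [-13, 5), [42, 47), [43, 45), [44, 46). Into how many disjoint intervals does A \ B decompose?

1

First set merges to [-14, -5).
Second set merges to [-13, 5), [42, 47).
A \ B = [-14, -13).
That is 1 disjoint piece.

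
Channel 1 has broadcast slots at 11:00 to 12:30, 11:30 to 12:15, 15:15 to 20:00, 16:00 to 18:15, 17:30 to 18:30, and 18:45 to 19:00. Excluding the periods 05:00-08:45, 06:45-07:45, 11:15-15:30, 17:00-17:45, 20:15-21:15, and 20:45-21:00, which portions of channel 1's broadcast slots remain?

Merge the first list: 11:00-12:30, 15:15-20:00.
Merge the second list: 05:00-08:45, 11:15-15:30, 17:00-17:45, 20:15-21:15.
11:00-12:30 minus B → 11:00-11:15.
15:15-20:00 minus B → 15:30-17:00, 17:45-20:00.

11:00-11:15, 15:30-17:00, 17:45-20:00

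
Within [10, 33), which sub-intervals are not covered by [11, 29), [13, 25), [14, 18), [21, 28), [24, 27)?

[10, 11) ∪ [29, 33)

The merged coverage is [11, 29).
Complement within [10, 33): [10, 11), [29, 33).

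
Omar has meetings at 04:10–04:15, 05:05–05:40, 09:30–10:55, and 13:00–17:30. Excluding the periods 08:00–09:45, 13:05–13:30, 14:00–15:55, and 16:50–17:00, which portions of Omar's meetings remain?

04:10-04:15 is untouched.
05:05-05:40 is untouched.
09:30-10:55 with B removed leaves 09:45-10:55.
13:00-17:30 with B removed leaves 13:00-13:05, 13:30-14:00, 15:55-16:50, 17:00-17:30.

04:10-04:15, 05:05-05:40, 09:45-10:55, 13:00-13:05, 13:30-14:00, 15:55-16:50, 17:00-17:30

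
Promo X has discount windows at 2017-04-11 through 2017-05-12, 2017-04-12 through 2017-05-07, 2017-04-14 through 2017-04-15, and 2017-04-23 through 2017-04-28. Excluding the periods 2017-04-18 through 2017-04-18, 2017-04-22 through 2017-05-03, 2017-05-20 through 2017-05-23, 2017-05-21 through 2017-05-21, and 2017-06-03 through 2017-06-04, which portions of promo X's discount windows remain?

A, merged: 2017-04-11 through 2017-05-12.
B, merged: 2017-04-18 through 2017-04-18, 2017-04-22 through 2017-05-03, 2017-05-20 through 2017-05-23, 2017-06-03 through 2017-06-04.
2017-04-11 through 2017-05-12 with B removed leaves 2017-04-11 through 2017-04-17, 2017-04-19 through 2017-04-21, 2017-05-04 through 2017-05-12.

2017-04-11 through 2017-04-17, 2017-04-19 through 2017-04-21, 2017-05-04 through 2017-05-12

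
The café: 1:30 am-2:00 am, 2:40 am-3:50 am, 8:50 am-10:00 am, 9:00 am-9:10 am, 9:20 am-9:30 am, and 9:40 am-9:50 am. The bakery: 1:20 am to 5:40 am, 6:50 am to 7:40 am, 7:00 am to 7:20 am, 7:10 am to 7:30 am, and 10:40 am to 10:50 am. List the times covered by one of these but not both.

A, merged: 1:30 am–2:00 am, 2:40 am–3:50 am, 8:50 am–10:00 am.
B, merged: 1:20 am–5:40 am, 6:50 am–7:40 am, 10:40 am–10:50 am.
A \ B = 8:50 am–10:00 am.
B \ A = 1:20 am–1:30 am, 2:00 am–2:40 am, 3:50 am–5:40 am, 6:50 am–7:40 am, 10:40 am–10:50 am.
Union of the two gives the symmetric difference.

1:20 am–1:30 am, 2:00 am–2:40 am, 3:50 am–5:40 am, 6:50 am–7:40 am, 8:50 am–10:00 am, 10:40 am–10:50 am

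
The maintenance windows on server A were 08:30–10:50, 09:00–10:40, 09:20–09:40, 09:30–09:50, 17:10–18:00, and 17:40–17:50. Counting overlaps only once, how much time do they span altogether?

Merged: 08:30–10:50, 17:10–18:00.
Lengths: 2 h 20 min + 50 min = 3 h 10 min.

3 h 10 min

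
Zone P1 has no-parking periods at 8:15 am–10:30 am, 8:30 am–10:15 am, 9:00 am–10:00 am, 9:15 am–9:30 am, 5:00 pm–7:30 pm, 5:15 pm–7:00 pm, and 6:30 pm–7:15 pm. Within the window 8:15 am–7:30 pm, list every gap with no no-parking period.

The merged coverage is 8:15 am-10:30 am, 5:00 pm-7:30 pm.
Gaps within 8:15 am-7:30 pm: 10:30 am-5:00 pm.

10:30 am-5:00 pm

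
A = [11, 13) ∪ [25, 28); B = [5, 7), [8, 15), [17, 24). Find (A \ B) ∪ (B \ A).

[5, 7) ∪ [8, 11) ∪ [13, 15) ∪ [17, 24) ∪ [25, 28)

Only in the first: [25, 28).
Only in the second: [5, 7), [8, 11), [13, 15), [17, 24).
Together these are the periods covered by exactly one.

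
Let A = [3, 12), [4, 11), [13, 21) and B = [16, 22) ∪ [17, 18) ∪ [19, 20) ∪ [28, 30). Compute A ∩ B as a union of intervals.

[16, 21)

A, merged: [3, 12), [13, 21).
B, merged: [16, 22), [28, 30).
[3, 12) meets no B interval.
[13, 21) ∩ B → [16, 21).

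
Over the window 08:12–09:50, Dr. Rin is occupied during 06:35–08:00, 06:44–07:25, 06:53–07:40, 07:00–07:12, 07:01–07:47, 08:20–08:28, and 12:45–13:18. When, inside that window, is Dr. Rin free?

After merging, the occupied span is 06:35–08:00, 08:20–08:28, 12:45–13:18.
Gaps within 08:12–09:50: 08:12–08:20, 08:28–09:50.

08:12–08:20, 08:28–09:50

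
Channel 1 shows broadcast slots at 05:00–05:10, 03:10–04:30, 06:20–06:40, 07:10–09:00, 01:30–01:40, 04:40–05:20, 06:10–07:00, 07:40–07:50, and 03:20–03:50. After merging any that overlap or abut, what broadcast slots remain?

01:30-01:40, 03:10-04:30, 04:40-05:20, 06:10-07:00, 07:10-09:00

Sort by start: 01:30-01:40, 03:10-04:30, 03:20-03:50, 04:40-05:20, 05:00-05:10, 06:10-07:00, 06:20-06:40, 07:10-09:00, 07:40-07:50.
03:10-04:30 is disjoint → start new block.
03:20-03:50 overlaps/touches 03:10-04:30 → extend to 03:10-04:30.
04:40-05:20 is disjoint → start new block.
05:00-05:10 overlaps/touches 04:40-05:20 → extend to 04:40-05:20.
06:10-07:00 is disjoint → start new block.
06:20-06:40 overlaps/touches 06:10-07:00 → extend to 06:10-07:00.
07:10-09:00 is disjoint → start new block.
07:40-07:50 overlaps/touches 07:10-09:00 → extend to 07:10-09:00.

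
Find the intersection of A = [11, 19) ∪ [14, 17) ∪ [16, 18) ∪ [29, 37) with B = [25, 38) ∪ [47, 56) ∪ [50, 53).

Merge the first list: [11, 19), [29, 37).
Merge the second list: [25, 38), [47, 56).
[11, 19) falls entirely outside B.
[29, 37) overlaps B on [29, 37).

[29, 37)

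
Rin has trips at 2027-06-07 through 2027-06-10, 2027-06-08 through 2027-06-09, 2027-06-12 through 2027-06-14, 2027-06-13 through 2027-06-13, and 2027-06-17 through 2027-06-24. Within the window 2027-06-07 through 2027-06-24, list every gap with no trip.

2027-06-11 through 2027-06-11, 2027-06-15 through 2027-06-16

Covered (merged): 2027-06-07 through 2027-06-10, 2027-06-12 through 2027-06-14, 2027-06-17 through 2027-06-24.
Uncovered inside 2027-06-07 through 2027-06-24: 2027-06-11 through 2027-06-11, 2027-06-15 through 2027-06-16.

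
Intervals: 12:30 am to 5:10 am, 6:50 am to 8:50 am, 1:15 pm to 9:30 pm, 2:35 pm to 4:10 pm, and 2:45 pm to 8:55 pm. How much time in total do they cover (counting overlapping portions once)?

Merged: 12:30 am-5:10 am, 6:50 am-8:50 am, 1:15 pm-9:30 pm.
Lengths: 4 h 40 min + 2 h + 8 h 15 min = 14 h 55 min.

14 h 55 min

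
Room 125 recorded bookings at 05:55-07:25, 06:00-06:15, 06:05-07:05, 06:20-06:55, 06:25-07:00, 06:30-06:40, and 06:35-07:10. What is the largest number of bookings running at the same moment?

Walk the sorted start/end points keeping a running depth.
The depth first hits 6 at 06:35.

6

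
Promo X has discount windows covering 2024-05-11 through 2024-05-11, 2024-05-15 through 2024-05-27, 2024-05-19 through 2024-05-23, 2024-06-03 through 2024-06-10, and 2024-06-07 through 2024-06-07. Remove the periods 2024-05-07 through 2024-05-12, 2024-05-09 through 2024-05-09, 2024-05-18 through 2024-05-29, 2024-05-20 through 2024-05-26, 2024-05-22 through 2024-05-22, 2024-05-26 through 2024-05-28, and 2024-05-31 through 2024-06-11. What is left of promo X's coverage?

A, merged: 2024-05-11 through 2024-05-11, 2024-05-15 through 2024-05-27, 2024-06-03 through 2024-06-10.
B, merged: 2024-05-07 through 2024-05-12, 2024-05-18 through 2024-05-29, 2024-05-31 through 2024-06-11.
2024-05-11 through 2024-05-11 lies entirely inside B → drops out.
2024-05-15 through 2024-05-27 with B removed leaves 2024-05-15 through 2024-05-17.
2024-06-03 through 2024-06-10 lies entirely inside B → drops out.

2024-05-15 through 2024-05-17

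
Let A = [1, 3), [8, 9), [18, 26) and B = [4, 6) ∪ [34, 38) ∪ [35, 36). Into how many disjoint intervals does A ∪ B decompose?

Second set merges to [4, 6), [34, 38).
A ∪ B = [1, 3), [4, 6), [8, 9), [18, 26), [34, 38).
That is 5 disjoint pieces.

5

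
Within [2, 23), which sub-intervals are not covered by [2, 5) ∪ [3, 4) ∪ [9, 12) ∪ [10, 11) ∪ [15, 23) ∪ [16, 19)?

The merged coverage is [2, 5), [9, 12), [15, 23).
Gaps within [2, 23): [5, 9), [12, 15).

[5, 9) ∪ [12, 15)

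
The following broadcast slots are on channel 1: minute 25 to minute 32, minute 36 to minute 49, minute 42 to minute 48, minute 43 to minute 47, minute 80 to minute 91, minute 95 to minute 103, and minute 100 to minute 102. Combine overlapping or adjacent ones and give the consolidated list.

minute 25 to minute 32, minute 36 to minute 49, minute 80 to minute 91, minute 95 to minute 103

minute 36 to minute 49 is disjoint → start new block.
minute 42 to minute 48 overlaps/touches minute 36 to minute 49 → extend to minute 36 to minute 49.
minute 43 to minute 47 overlaps/touches minute 36 to minute 49 → extend to minute 36 to minute 49.
minute 80 to minute 91 is disjoint → start new block.
minute 95 to minute 103 is disjoint → start new block.
minute 100 to minute 102 overlaps/touches minute 95 to minute 103 → extend to minute 95 to minute 103.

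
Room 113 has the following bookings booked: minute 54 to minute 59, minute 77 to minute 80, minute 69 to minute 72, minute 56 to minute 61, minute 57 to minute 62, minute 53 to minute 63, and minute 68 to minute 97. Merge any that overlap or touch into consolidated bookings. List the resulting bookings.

Sort by start: minute 53 to minute 63, minute 54 to minute 59, minute 56 to minute 61, minute 57 to minute 62, minute 68 to minute 97, minute 69 to minute 72, minute 77 to minute 80.
minute 54 to minute 59 overlaps/touches minute 53 to minute 63 → extend to minute 53 to minute 63.
minute 56 to minute 61 overlaps/touches minute 53 to minute 63 → extend to minute 53 to minute 63.
minute 57 to minute 62 overlaps/touches minute 53 to minute 63 → extend to minute 53 to minute 63.
minute 68 to minute 97 is disjoint → start new block.
minute 69 to minute 72 overlaps/touches minute 68 to minute 97 → extend to minute 68 to minute 97.
minute 77 to minute 80 overlaps/touches minute 68 to minute 97 → extend to minute 68 to minute 97.

minute 53 to minute 63, minute 68 to minute 97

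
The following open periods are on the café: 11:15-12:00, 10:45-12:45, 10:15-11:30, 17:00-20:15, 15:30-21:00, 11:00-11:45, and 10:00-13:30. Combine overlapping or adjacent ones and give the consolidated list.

Sort by start: 10:00-13:30, 10:15-11:30, 10:45-12:45, 11:00-11:45, 11:15-12:00, 15:30-21:00, 17:00-20:15.
10:15-11:30 overlaps/touches 10:00-13:30 → extend to 10:00-13:30.
10:45-12:45 overlaps/touches 10:00-13:30 → extend to 10:00-13:30.
11:00-11:45 overlaps/touches 10:00-13:30 → extend to 10:00-13:30.
11:15-12:00 overlaps/touches 10:00-13:30 → extend to 10:00-13:30.
15:30-21:00 is disjoint → start new block.
17:00-20:15 overlaps/touches 15:30-21:00 → extend to 15:30-21:00.

10:00-13:30, 15:30-21:00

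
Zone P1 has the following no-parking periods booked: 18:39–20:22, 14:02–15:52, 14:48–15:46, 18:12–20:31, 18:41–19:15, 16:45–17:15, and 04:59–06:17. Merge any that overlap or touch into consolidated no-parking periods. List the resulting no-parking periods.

04:59–06:17, 14:02–15:52, 16:45–17:15, 18:12–20:31

Sort by start: 04:59–06:17, 14:02–15:52, 14:48–15:46, 16:45–17:15, 18:12–20:31, 18:39–20:22, 18:41–19:15.
14:02–15:52 is disjoint → start new block.
14:48–15:46 overlaps/touches 14:02–15:52 → extend to 14:02–15:52.
16:45–17:15 is disjoint → start new block.
18:12–20:31 is disjoint → start new block.
18:39–20:22 overlaps/touches 18:12–20:31 → extend to 18:12–20:31.
18:41–19:15 overlaps/touches 18:12–20:31 → extend to 18:12–20:31.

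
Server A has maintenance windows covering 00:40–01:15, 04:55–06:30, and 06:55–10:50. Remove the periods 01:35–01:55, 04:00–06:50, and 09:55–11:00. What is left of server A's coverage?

00:40–01:15: nothing removed.
04:55–06:30: entirely removed.
06:55–10:50 \ B = 06:55–09:55.

00:40–01:15, 06:55–09:55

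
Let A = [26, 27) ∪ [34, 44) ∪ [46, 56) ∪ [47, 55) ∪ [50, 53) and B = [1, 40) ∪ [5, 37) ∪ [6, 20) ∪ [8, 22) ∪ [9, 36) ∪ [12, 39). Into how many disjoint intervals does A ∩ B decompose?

First set merges to [26, 27), [34, 44), [46, 56).
Second set merges to [1, 40).
A ∩ B = [26, 27), [34, 40).
That is 2 disjoint pieces.

2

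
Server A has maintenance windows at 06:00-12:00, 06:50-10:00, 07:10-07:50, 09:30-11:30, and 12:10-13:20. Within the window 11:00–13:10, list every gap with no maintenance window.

The merged coverage is 06:00-12:00, 12:10-13:20.
Gaps within 11:00-13:10: 12:00-12:10.

12:00-12:10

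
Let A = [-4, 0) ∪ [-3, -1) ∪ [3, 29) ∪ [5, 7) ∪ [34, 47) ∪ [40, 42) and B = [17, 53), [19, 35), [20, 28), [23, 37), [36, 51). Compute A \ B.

[-4, 0) ∪ [3, 17)

A, merged: [-4, 0), [3, 29), [34, 47).
B, merged: [17, 53).
[-4, 0) is untouched.
[3, 29) with B removed leaves [3, 17).
[34, 47) lies entirely inside B → drops out.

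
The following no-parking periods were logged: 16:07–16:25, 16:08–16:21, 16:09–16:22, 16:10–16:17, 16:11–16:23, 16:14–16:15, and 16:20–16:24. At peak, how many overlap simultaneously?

Sweep endpoints in order; track running count of active intervals.
Peak of 6 reached at 16:14.

6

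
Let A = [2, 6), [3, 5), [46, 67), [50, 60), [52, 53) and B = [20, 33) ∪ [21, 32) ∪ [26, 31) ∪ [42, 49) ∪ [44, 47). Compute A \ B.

First set merges to [2, 6), [46, 67).
Second set merges to [20, 33), [42, 49).
[2, 6): no B overlap → unchanged.
[46, 67) minus B → [49, 67).

[2, 6) ∪ [49, 67)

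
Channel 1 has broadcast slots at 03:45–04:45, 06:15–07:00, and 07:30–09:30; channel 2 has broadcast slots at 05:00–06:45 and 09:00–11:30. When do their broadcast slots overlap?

03:45-04:45 meets no B interval.
06:15-07:00 ∩ B → 06:15-06:45.
07:30-09:30 ∩ B → 09:00-09:30.

06:15-06:45, 09:00-09:30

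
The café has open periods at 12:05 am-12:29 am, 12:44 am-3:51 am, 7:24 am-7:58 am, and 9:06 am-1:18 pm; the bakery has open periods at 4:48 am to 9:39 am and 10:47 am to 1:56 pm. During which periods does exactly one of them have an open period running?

A but not B: 12:05 am–12:29 am, 12:44 am–3:51 am, 9:39 am–10:47 am.
B but not A: 4:48 am–7:24 am, 7:58 am–9:06 am, 1:18 pm–1:56 pm.
Combining gives A △ B.

12:05 am–12:29 am, 12:44 am–3:51 am, 4:48 am–7:24 am, 7:58 am–9:06 am, 9:39 am–10:47 am, 1:18 pm–1:56 pm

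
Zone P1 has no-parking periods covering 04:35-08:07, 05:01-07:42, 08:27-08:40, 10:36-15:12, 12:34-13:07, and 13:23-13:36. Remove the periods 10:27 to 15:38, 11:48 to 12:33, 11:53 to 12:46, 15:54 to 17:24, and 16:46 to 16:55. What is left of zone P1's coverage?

First set merges to 04:35–08:07, 08:27–08:40, 10:36–15:12.
Second set merges to 10:27–15:38, 15:54–17:24.
04:35–08:07: no B overlap → unchanged.
08:27–08:40: no B overlap → unchanged.
10:36–15:12: fully covered by B → removed.

04:35–08:07, 08:27–08:40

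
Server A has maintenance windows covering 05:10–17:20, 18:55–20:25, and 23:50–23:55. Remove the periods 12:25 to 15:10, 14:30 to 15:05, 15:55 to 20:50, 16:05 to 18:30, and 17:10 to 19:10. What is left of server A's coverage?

Merge the second list: 12:25-15:10, 15:55-20:50.
05:10-17:20 with B removed leaves 05:10-12:25, 15:10-15:55.
18:55-20:25 lies entirely inside B → drops out.
23:50-23:55 is untouched.

05:10-12:25, 15:10-15:55, 23:50-23:55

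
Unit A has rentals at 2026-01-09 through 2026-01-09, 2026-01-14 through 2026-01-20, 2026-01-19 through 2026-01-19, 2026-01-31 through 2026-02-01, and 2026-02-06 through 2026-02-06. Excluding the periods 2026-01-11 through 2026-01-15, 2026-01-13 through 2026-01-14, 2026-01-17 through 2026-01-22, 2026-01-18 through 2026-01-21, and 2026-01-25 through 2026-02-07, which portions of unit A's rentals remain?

A, merged: 2026-01-09 through 2026-01-09, 2026-01-14 through 2026-01-20, 2026-01-31 through 2026-02-01, 2026-02-06 through 2026-02-06.
B, merged: 2026-01-11 through 2026-01-15, 2026-01-17 through 2026-01-22, 2026-01-25 through 2026-02-07.
2026-01-09 through 2026-01-09: no B overlap → unchanged.
2026-01-14 through 2026-01-20 minus B → 2026-01-16 through 2026-01-16.
2026-01-31 through 2026-02-01: fully covered by B → removed.
2026-02-06 through 2026-02-06: fully covered by B → removed.

2026-01-09 through 2026-01-09, 2026-01-16 through 2026-01-16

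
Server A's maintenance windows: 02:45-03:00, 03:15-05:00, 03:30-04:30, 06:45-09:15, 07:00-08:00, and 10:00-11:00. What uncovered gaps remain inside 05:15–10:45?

Covered (merged): 02:45–03:00, 03:15–05:00, 06:45–09:15, 10:00–11:00.
Complement within 05:15–10:45: 05:15–06:45, 09:15–10:00.

05:15–06:45, 09:15–10:00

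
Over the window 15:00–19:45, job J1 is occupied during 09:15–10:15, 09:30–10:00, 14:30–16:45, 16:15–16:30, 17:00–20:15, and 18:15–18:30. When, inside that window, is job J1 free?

After merging, the occupied span is 09:15-10:15, 14:30-16:45, 17:00-20:15.
Uncovered inside 15:00-19:45: 16:45-17:00.

16:45-17:00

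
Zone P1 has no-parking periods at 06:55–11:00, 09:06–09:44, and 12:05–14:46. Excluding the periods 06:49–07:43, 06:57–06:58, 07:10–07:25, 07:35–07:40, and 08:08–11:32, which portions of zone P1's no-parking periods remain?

First set merges to 06:55-11:00, 12:05-14:46.
Second set merges to 06:49-07:43, 08:08-11:32.
06:55-11:00 minus B → 07:43-08:08.
12:05-14:46: no B overlap → unchanged.

07:43-08:08, 12:05-14:46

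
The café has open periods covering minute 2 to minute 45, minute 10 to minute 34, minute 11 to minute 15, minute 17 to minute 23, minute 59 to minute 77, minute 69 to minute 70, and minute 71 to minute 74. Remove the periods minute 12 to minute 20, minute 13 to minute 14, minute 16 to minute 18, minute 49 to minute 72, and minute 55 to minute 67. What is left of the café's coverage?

minute 2 to minute 12, minute 20 to minute 45, minute 72 to minute 77

First set merges to minute 2 to minute 45, minute 59 to minute 77.
Second set merges to minute 12 to minute 20, minute 49 to minute 72.
minute 2 to minute 45 minus B → minute 2 to minute 12, minute 20 to minute 45.
minute 59 to minute 77 minus B → minute 72 to minute 77.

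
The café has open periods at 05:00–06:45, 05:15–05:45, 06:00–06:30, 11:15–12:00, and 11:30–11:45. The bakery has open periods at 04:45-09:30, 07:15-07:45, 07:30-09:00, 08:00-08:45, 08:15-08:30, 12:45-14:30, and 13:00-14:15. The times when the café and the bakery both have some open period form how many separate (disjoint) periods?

Merge the first list: 05:00–06:45, 11:15–12:00.
Merge the second list: 04:45–09:30, 12:45–14:30.
A ∩ B = 05:00–06:45.
That is 1 disjoint piece.

1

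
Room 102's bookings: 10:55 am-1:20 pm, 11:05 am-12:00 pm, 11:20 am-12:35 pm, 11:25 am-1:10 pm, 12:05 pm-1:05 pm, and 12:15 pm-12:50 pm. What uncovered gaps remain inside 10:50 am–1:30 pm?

Covered (merged): 10:55 am-1:20 pm.
Uncovered inside 10:50 am-1:30 pm: 10:50 am-10:55 am, 1:20 pm-1:30 pm.

10:50 am-10:55 am, 1:20 pm-1:30 pm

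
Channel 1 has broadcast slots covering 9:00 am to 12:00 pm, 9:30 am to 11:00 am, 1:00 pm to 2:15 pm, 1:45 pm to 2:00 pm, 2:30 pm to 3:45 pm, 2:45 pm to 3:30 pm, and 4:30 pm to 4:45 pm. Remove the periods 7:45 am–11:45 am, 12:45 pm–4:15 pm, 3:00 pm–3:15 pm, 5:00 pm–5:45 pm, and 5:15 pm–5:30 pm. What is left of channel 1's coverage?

11:45 am-12:00 pm, 4:30 pm-4:45 pm

First set merges to 9:00 am-12:00 pm, 1:00 pm-2:15 pm, 2:30 pm-3:45 pm, 4:30 pm-4:45 pm.
Second set merges to 7:45 am-11:45 am, 12:45 pm-4:15 pm, 5:00 pm-5:45 pm.
9:00 am-12:00 pm \ B = 11:45 am-12:00 pm.
1:00 pm-2:15 pm: entirely removed.
2:30 pm-3:45 pm: entirely removed.
4:30 pm-4:45 pm: nothing removed.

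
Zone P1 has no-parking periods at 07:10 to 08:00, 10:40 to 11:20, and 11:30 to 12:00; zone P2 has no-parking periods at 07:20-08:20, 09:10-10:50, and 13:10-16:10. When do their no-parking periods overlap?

07:10–08:00 ∩ B → 07:20–08:00.
10:40–11:20 ∩ B → 10:40–10:50.
11:30–12:00 meets no B interval.

07:20–08:00, 10:40–10:50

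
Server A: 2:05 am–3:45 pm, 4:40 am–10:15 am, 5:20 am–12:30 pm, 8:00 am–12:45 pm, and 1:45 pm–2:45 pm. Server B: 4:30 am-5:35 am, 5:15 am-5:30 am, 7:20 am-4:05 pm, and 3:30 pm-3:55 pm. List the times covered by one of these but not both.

A, merged: 2:05 am-3:45 pm.
B, merged: 4:30 am-5:35 am, 7:20 am-4:05 pm.
Only in the first: 2:05 am-4:30 am, 5:35 am-7:20 am.
Only in the second: 3:45 pm-4:05 pm.
Together these are the periods covered by exactly one.

2:05 am-4:30 am, 5:35 am-7:20 am, 3:45 pm-4:05 pm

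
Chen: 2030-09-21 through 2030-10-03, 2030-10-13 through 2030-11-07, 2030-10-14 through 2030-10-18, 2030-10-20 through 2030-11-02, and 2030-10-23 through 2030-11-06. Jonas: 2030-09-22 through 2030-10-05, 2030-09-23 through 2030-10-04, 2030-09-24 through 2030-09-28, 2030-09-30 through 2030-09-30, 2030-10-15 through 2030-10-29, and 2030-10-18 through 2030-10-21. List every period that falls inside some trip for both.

First set merges to 2030-09-21 through 2030-10-03, 2030-10-13 through 2030-11-07.
Second set merges to 2030-09-22 through 2030-10-05, 2030-10-15 through 2030-10-29.
2030-09-21 through 2030-10-03 meets the second set on 2030-09-22 through 2030-10-03.
2030-10-13 through 2030-11-07 meets the second set on 2030-10-15 through 2030-10-29.

2030-09-22 through 2030-10-03, 2030-10-15 through 2030-10-29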